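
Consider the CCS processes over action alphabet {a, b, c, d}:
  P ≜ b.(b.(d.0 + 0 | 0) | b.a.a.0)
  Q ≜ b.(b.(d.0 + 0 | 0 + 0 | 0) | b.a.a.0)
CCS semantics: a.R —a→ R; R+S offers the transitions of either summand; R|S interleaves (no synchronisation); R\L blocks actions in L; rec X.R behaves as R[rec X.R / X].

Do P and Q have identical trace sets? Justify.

trace-equivalent

LTS(P): 13 reachable states
  s0 = b.(b.(d.0 + 0 | 0) | b.a.a.0) | =b=> s1
  s1 = b.(d.0 + 0 | 0) | b.a.a.0 | =b=> s2, =b=> s3
  s2 = (d.0 + 0 | 0) | b.a.a.0 | =b=> s4, =d=> s5
  s3 = b.(d.0 + 0 | 0) | a.a.0 | =a=> s6, =b=> s4
  s4 = (d.0 + 0 | 0) | a.a.0 | =a=> s7, =d=> s8
  s5 = 0 | b.a.a.0 | =b=> s8
  s6 = b.(d.0 + 0 | 0) | a.0 | =a=> s9, =b=> s7
  s7 = (d.0 + 0 | 0) | a.0 | =a=> s10, =d=> s11
  s8 = 0 | a.a.0 | =a=> s11
  s9 = b.(d.0 + 0 | 0) | 0 | =b=> s10
  s10 = (d.0 + 0 | 0) | 0 | =d=> s12
  s11 = 0 | a.0 | =a=> s12
  s12 = 0 | 0 | ∅
LTS(Q): 13 reachable states
  t0 = b.(b.(d.0 + 0 | 0 + 0 | 0) | b.a.a.0) | =b=> t1
  t1 = b.(d.0 + 0 | 0 + 0 | 0) | b.a.a.0 | =b=> t2, =b=> t3
  t2 = (d.0 + 0 | 0 + 0 | 0) | b.a.a.0 | =b=> t4, =d=> t5
  t3 = b.(d.0 + 0 | 0 + 0 | 0) | a.a.0 | =a=> t6, =b=> t4
  t4 = (d.0 + 0 | 0 + 0 | 0) | a.a.0 | =a=> t7, =d=> t8
  t5 = 0 | b.a.a.0 | =b=> t8
  t6 = b.(d.0 + 0 | 0 + 0 | 0) | a.0 | =a=> t9, =b=> t7
  t7 = (d.0 + 0 | 0 + 0 | 0) | a.0 | =a=> t10, =d=> t11
  t8 = 0 | a.a.0 | =a=> t11
  t9 = b.(d.0 + 0 | 0 + 0 | 0) | 0 | =b=> t10
  t10 = (d.0 + 0 | 0 + 0 | 0) | 0 | =d=> t12
  t11 = 0 | a.0 | =a=> t12
  t12 = 0 | 0 | ∅
Partition-refinement fixed point:
  B0 = {s0, t0}
  B1 = {s1, t1}
  B2 = {s3, t3}
  B3 = {s6, t6}
  B4 = {s9, t9}
  B5 = {s10, t10}
  B6 = {s12, t12}
  B7 = {s7, t7}
  B8 = {s11, t11}
  B9 = {s4, t4}
  B10 = {s8, t8}
  B11 = {s2, t2}
  B12 = {s5, t5}
s0 ∈ B0, t0 ∈ B0 → same block
Bisimilar ⇒ trace-equivalent.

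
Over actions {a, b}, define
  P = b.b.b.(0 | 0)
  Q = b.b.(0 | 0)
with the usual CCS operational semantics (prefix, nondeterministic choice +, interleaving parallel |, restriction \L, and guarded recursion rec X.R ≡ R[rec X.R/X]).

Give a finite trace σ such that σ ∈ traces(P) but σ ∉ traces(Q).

LTS(P): 4 reachable states
  s0 = b.b.b.(0 | 0) ⊢ —b→ s1
  s1 = b.b.(0 | 0) ⊢ —b→ s2
  s2 = b.(0 | 0) ⊢ —b→ s3
  s3 = 0 | 0 ⊢ stopped
LTS(Q): 3 reachable states
  t0 = b.b.(0 | 0) ⊢ —b→ t1
  t1 = b.(0 | 0) ⊢ —b→ t2
  t2 = 0 | 0 ⊢ stopped
Trace ⟨bbb⟩ through P, begin at {s0}:
  [1] b ⇒ {s1}
  [2] b ⇒ {s2}
  [3] b ⇒ {s3}
  ✓ P
Trace ⟨bbb⟩ through Q, begin at {t0}:
  [1] b ⇒ {t1}
  [2] b ⇒ {t2}
  [3] b ⇒ ∅ (Q stuck)

bbb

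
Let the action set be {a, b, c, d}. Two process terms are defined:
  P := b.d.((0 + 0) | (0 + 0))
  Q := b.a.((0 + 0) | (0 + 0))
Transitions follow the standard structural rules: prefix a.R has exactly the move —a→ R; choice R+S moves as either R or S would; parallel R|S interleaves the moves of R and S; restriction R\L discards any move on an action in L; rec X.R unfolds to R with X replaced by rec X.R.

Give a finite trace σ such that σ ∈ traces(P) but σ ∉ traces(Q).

bd

P's transition system — 3 states:
  m0 = b.d.((0 + 0) | (0 + 0)) → —b→ m1
  m1 = d.((0 + 0) | (0 + 0)) → —d→ m2
  m2 = (0 + 0) | (0 + 0) → ∅
Q's transition system — 3 states:
  n0 = b.a.((0 + 0) | (0 + 0)) → —b→ n1
  n1 = a.((0 + 0) | (0 + 0)) → —a→ n2
  n2 = (0 + 0) | (0 + 0) → ∅
Executing bd from P (initial set {m0}):
  [1] b ⇒ {m1}
  [2] d ⇒ {m2}
  P completes σ.
Executing bd from Q (initial set {n0}):
  [1] b ⇒ {n1}
  [2] d ⇒ no successor for Q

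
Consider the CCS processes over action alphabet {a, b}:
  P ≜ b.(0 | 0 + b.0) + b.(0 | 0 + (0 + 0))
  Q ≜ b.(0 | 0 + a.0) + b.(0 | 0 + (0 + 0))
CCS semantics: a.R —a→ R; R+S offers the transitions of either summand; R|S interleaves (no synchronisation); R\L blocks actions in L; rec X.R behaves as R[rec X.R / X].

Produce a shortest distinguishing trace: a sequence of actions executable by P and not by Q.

P's transition system — 4 states:
  p0 = b.(0 | 0 + b.0) + b.(0 | 0 + (0 + 0)) → —b→ p1, —b→ p2
  p1 = 0 | 0 + (0 + 0) → ∅
  p2 = 0 | 0 + b.0 → —b→ p3
  p3 = 0 → ∅
Q's transition system — 4 states:
  q0 = b.(0 | 0 + a.0) + b.(0 | 0 + (0 + 0)) → —b→ q1, —b→ q2
  q1 = 0 | 0 + (0 + 0) → ∅
  q2 = 0 | 0 + a.0 → —a→ q3
  q3 = 0 → ∅
Run σ = ⟨bb⟩ on P: start {p0}
  [1] b ⇒ {p1, p2}
  [2] b ⇒ {p3}
  — P admits the full trace.
Run σ = ⟨bb⟩ on Q: start {q0}
  [1] b ⇒ {q1, q2}
  [2] b ⇒ no successor for Q

bb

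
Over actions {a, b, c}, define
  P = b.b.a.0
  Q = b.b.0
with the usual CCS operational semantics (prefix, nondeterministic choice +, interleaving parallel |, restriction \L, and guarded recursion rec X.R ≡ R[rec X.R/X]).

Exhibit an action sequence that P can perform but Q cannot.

bba

LTS(P): 4 reachable states
  p0 = b.b.a.0 has moves --b--▸ p1
  p1 = b.a.0 has moves --b--▸ p2
  p2 = a.0 has moves --a--▸ p3
  p3 = 0 has moves (no moves)
LTS(Q): 3 reachable states
  q0 = b.b.0 has moves --b--▸ q1
  q1 = b.0 has moves --b--▸ q2
  q2 = 0 has moves (no moves)
Trace ⟨bba⟩ through P, begin at {p0}:
  [1] b ⇒ {p1}
  [2] b ⇒ {p2}
  [3] a ⇒ {p3}
  P completes σ.
Trace ⟨bba⟩ through Q, begin at {q0}:
  [1] b ⇒ {q1}
  [2] b ⇒ {q2}
  [3] a ⇒ ∅  — Q cannot continue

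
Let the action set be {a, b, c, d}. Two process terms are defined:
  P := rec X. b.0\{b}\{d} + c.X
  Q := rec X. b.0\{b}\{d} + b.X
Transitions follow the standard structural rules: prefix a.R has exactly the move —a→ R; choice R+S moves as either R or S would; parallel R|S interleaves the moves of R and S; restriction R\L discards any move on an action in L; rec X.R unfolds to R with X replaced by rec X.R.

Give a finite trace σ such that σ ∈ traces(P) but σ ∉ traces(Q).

Reachable graph of P (2 states):
  p0 = rec X. b.0\{b}\{d} + c.X | --b--▸ p1, --c--▸ p0
  p1 = 0\{b}\{d} | ∅
Reachable graph of Q (2 states):
  q0 = rec X. b.0\{b}\{d} + b.X | --b--▸ q0, --b--▸ q1
  q1 = 0\{b}\{d} | ∅
Trace ⟨c⟩ through P, begin at {p0}:
  step 1 (c): {p0}
  P completes σ.
Trace ⟨c⟩ through Q, begin at {q0}:
  step 1 (c): ∅  — Q cannot continue

c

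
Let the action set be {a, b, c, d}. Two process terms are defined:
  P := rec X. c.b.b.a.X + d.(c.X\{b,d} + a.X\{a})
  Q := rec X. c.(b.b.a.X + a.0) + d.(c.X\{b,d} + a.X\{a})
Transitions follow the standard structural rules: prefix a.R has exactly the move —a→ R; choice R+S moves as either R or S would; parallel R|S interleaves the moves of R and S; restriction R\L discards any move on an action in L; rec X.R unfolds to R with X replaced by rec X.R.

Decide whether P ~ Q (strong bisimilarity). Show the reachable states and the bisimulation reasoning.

not bisimilar

Reachable graph of P (14 states):
  u0 = rec X. c.b.b.a.X + d.(c.X\{b,d} + a.X\{a}) ⊢ -c-> u1, -d-> u2
  u1 = b.b.a.(rec X. c.b.b.a.X + d.(c.X\{b,d} + a.X\{a})) ⊢ -b-> u3
  u2 = c.(rec X. c.b.b.a.X + d.(c.X\{b,d} + a.X\{a}))\{b,d} + a.(rec X. c.b.b.a.X + d.(c.X\{b,d} + a.X\{a}))\{a} ⊢ -a-> u4, -c-> u5
  u3 = b.a.(rec X. c.b.b.a.X + d.(c.X\{b,d} + a.X\{a})) ⊢ -b-> u6
  u4 = (rec X. c.b.b.a.X + d.(c.X\{b,d} + a.X\{a}))\{a} ⊢ -c-> u7, -d-> u8
  u5 = (rec X. c.b.b.a.X + d.(c.X\{b,d} + a.X\{a}))\{b,d} ⊢ -c-> u9
  u6 = a.(rec X. c.b.b.a.X + d.(c.X\{b,d} + a.X\{a})) ⊢ -a-> u0
  u7 = (b.b.a.(rec X. c.b.b.a.X + d.(c.X\{b,d} + a.X\{a})))\{a} ⊢ -b-> u10
  u8 = (c.(rec X. c.b.b.a.X + d.(c.X\{b,d} + a.X\{a}))\{b,d} + a.(rec X. c.b.b.a.X + d.(c.X\{b,d} + a.X\{a}))\{a})\{a} ⊢ -c-> u11
  u9 = (b.b.a.(rec X. c.b.b.a.X + d.(c.X\{b,d} + a.X\{a})))\{b,d} ⊢ (no moves)
  u10 = (b.a.(rec X. c.b.b.a.X + d.(c.X\{b,d} + a.X\{a})))\{a} ⊢ -b-> u12
  u11 = (rec X. c.b.b.a.X + d.(c.X\{b,d} + a.X\{a}))\{b,d}\{a} ⊢ -c-> u13
  u12 = (a.(rec X. c.b.b.a.X + d.(c.X\{b,d} + a.X\{a})))\{a} ⊢ (no moves)
  u13 = (b.b.a.(rec X. c.b.b.a.X + d.(c.X\{b,d} + a.X\{a})))\{b,d}\{a} ⊢ (no moves)
Reachable graph of Q (16 states):
  v0 = rec X. c.(b.b.a.X + a.0) + d.(c.X\{b,d} + a.X\{a}) ⊢ -c-> v1, -d-> v2
  v1 = b.b.a.(rec X. c.(b.b.a.X + a.0) + d.(c.X\{b,d} + a.X\{a})) + a.0 ⊢ -a-> v3, -b-> v4
  v2 = c.(rec X. c.(b.b.a.X + a.0) + d.(c.X\{b,d} + a.X\{a}))\{b,d} + a.(rec X. c.(b.b.a.X + a.0) + d.(c.X\{b,d} + a.X\{a}))\{a} ⊢ -a-> v5, -c-> v6
  v3 = 0 ⊢ (no moves)
  v4 = b.a.(rec X. c.(b.b.a.X + a.0) + d.(c.X\{b,d} + a.X\{a})) ⊢ -b-> v7
  v5 = (rec X. c.(b.b.a.X + a.0) + d.(c.X\{b,d} + a.X\{a}))\{a} ⊢ -c-> v8, -d-> v9
  v6 = (rec X. c.(b.b.a.X + a.0) + d.(c.X\{b,d} + a.X\{a}))\{b,d} ⊢ -c-> v10
  v7 = a.(rec X. c.(b.b.a.X + a.0) + d.(c.X\{b,d} + a.X\{a})) ⊢ -a-> v0
  v8 = (b.b.a.(rec X. c.(b.b.a.X + a.0) + d.(c.X\{b,d} + a.X\{a})) + a.0)\{a} ⊢ -b-> v11
  v9 = (c.(rec X. c.(b.b.a.X + a.0) + d.(c.X\{b,d} + a.X\{a}))\{b,d} + a.(rec X. c.(b.b.a.X + a.0) + d.(c.X\{b,d} + a.X\{a}))\{a})\{a} ⊢ -c-> v12
  v10 = (b.b.a.(rec X. c.(b.b.a.X + a.0) + d.(c.X\{b,d} + a.X\{a})) + a.0)\{b,d} ⊢ -a-> v13
  v11 = (b.a.(rec X. c.(b.b.a.X + a.0) + d.(c.X\{b,d} + a.X\{a})))\{a} ⊢ -b-> v14
  v12 = (rec X. c.(b.b.a.X + a.0) + d.(c.X\{b,d} + a.X\{a}))\{b,d}\{a} ⊢ -c-> v15
  v13 = 0\{b,d} ⊢ (no moves)
  v14 = (a.(rec X. c.(b.b.a.X + a.0) + d.(c.X\{b,d} + a.X\{a})))\{a} ⊢ (no moves)
  v15 = (b.b.a.(rec X. c.(b.b.a.X + a.0) + d.(c.X\{b,d} + a.X\{a})) + a.0)\{b,d}\{a} ⊢ (no moves)
Coarsest stable partition (strong bisimilarity classes):
  B0 = {u0}
  B1 = {u2}
  B2 = {u11, u5, v12}
  B3 = {u12, u13, u9, v13, v14, v15, v3}
  B4 = {u4, v5}
  B5 = {u8, v9}
  B6 = {u7, v8}
  B7 = {u10, v11}
  B8 = {u1}
  B9 = {u3}
  B10 = {u6}
  B11 = {v0}
  B12 = {v2}
  B13 = {v6}
  B14 = {v10}
  B15 = {v1}
  B16 = {v4}
  B17 = {v7}
u0 ∈ B0, v0 ∈ B11 → different blocks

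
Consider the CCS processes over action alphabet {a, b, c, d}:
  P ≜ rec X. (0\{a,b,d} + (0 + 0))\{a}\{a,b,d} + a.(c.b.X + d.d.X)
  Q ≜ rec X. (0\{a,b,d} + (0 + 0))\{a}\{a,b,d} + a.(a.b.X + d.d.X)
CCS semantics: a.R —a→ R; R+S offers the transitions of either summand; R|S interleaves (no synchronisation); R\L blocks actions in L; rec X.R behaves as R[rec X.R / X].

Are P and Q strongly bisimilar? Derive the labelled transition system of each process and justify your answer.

Reachable graph of P (4 states):
  m0 = rec X. (0\{a,b,d} + (0 + 0))\{a}\{a,b,d} + a.(c.b.X + d.d.X) has moves ··a··> m1
  m1 = c.b.(rec X. (0\{a,b,d} + (0 + 0))\{a}\{a,b,d} + a.(c.b.X + d.d.X)) + d.d.(rec X. (0\{a,b,d} + (0 + 0))\{a}\{a,b,d} + a.(c.b.X + d.d.X)) has moves ··c··> m2, ··d··> m3
  m2 = b.(rec X. (0\{a,b,d} + (0 + 0))\{a}\{a,b,d} + a.(c.b.X + d.d.X)) has moves ··b··> m0
  m3 = d.(rec X. (0\{a,b,d} + (0 + 0))\{a}\{a,b,d} + a.(c.b.X + d.d.X)) has moves ··d··> m0
Reachable graph of Q (4 states):
  n0 = rec X. (0\{a,b,d} + (0 + 0))\{a}\{a,b,d} + a.(a.b.X + d.d.X) has moves ··a··> n1
  n1 = a.b.(rec X. (0\{a,b,d} + (0 + 0))\{a}\{a,b,d} + a.(a.b.X + d.d.X)) + d.d.(rec X. (0\{a,b,d} + (0 + 0))\{a}\{a,b,d} + a.(a.b.X + d.d.X)) has moves ··a··> n2, ··d··> n3
  n2 = b.(rec X. (0\{a,b,d} + (0 + 0))\{a}\{a,b,d} + a.(a.b.X + d.d.X)) has moves ··b··> n0
  n3 = d.(rec X. (0\{a,b,d} + (0 + 0))\{a}\{a,b,d} + a.(a.b.X + d.d.X)) has moves ··d··> n0
Coarsest stable partition (strong bisimilarity classes):
  B0 = {m0}
  B1 = {m1}
  B2 = {m3}
  B3 = {m2}
  B4 = {n0}
  B5 = {n1}
  B6 = {n3}
  B7 = {n2}
m0 ∈ B0, n0 ∈ B4 → different blocks

not bisimilar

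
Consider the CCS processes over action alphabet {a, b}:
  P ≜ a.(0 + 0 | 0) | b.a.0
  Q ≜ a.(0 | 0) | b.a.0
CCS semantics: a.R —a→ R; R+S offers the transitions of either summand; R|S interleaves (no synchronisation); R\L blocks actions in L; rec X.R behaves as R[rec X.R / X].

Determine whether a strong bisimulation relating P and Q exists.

Reachable graph of P (6 states):
  m0 = a.(0 + 0 | 0) | b.a.0 :: ··a··> m1, ··b··> m2
  m1 = (0 + 0 | 0) | b.a.0 :: ··b··> m3
  m2 = a.(0 + 0 | 0) | a.0 :: ··a··> m3, ··a··> m4
  m3 = (0 + 0 | 0) | a.0 :: ··a··> m5
  m4 = a.(0 + 0 | 0) | 0 :: ··a··> m5
  m5 = (0 + 0 | 0) | 0 :: ·
Reachable graph of Q (6 states):
  n0 = a.(0 | 0) | b.a.0 :: ··a··> n1, ··b··> n2
  n1 = 0 | 0 | b.a.0 :: ··b··> n3
  n2 = a.(0 | 0) | a.0 :: ··a··> n3, ··a··> n4
  n3 = 0 | 0 | a.0 :: ··a··> n5
  n4 = a.(0 | 0) | 0 :: ··a··> n5
  n5 = 0 | 0 | 0 :: ·
Bisimilarity quotient blocks:
  B0 = {m0, n0}
  B1 = {m2, n2}
  B2 = {m3, m4, n3, n4}
  B3 = {m5, n5}
  B4 = {m1, n1}
m0 ∈ B0, n0 ∈ B0 → same block

P ~ Q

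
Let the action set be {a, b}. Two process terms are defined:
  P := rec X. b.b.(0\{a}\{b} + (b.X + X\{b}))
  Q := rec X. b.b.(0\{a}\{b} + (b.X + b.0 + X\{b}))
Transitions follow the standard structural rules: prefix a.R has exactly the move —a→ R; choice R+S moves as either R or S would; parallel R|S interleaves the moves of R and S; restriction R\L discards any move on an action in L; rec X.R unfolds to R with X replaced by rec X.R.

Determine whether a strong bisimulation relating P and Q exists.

not bisimilar

P's transition system — 3 states:
  m0 = rec X. b.b.(0\{a}\{b} + (b.X + X\{b})) ⊢ ··b··> m1
  m1 = b.(0\{a}\{b} + (b.(rec X. b.b.(0\{a}\{b} + (b.X + X\{b}))) + (rec X. b.b.(0\{a}\{b} + (b.X + X\{b})))\{b})) ⊢ ··b··> m2
  m2 = 0\{a}\{b} + (b.(rec X. b.b.(0\{a}\{b} + (b.X + X\{b}))) + (rec X. b.b.(0\{a}\{b} + (b.X + X\{b})))\{b}) ⊢ ··b··> m0
Q's transition system — 4 states:
  n0 = rec X. b.b.(0\{a}\{b} + (b.X + b.0 + X\{b})) ⊢ ··b··> n1
  n1 = b.(0\{a}\{b} + (b.(rec X. b.b.(0\{a}\{b} + (b.X + b.0 + X\{b}))) + b.0 + (rec X. b.b.(0\{a}\{b} + (b.X + b.0 + X\{b})))\{b})) ⊢ ··b··> n2
  n2 = 0\{a}\{b} + (b.(rec X. b.b.(0\{a}\{b} + (b.X + b.0 + X\{b}))) + b.0 + (rec X. b.b.(0\{a}\{b} + (b.X + b.0 + X\{b})))\{b}) ⊢ ··b··> n0, ··b··> n3
  n3 = 0 ⊢ ·
Coarsest stable partition (strong bisimilarity classes):
  B0 = {m0, m1, m2}
  B1 = {n0}
  B2 = {n1}
  B3 = {n2}
  B4 = {n3}
m0 ∈ B0, n0 ∈ B1 → different blocks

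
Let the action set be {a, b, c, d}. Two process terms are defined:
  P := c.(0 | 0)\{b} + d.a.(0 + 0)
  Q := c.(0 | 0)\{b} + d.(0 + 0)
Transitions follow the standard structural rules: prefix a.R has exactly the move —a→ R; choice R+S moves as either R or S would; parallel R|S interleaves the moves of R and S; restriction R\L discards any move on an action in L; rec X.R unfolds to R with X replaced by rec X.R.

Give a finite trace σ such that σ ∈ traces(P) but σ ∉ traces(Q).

da

LTS(P): 4 reachable states
  m0 = c.(0 | 0)\{b} + d.a.(0 + 0) :: --c--▸ m1, --d--▸ m2
  m1 = (0 | 0)\{b} :: ·
  m2 = a.(0 + 0) :: --a--▸ m3
  m3 = 0 + 0 :: ·
LTS(Q): 3 reachable states
  n0 = c.(0 | 0)\{b} + d.(0 + 0) :: --c--▸ n1, --d--▸ n2
  n1 = (0 | 0)\{b} :: ·
  n2 = 0 + 0 :: ·
Trace ⟨da⟩ through P, begin at {m0}:
  after d @ step 1: {m2}
  after a @ step 2: {m3}
  — P admits the full trace.
Trace ⟨da⟩ through Q, begin at {n0}:
  after d @ step 1: {n2}
  after a @ step 2: ∅  — Q cannot continue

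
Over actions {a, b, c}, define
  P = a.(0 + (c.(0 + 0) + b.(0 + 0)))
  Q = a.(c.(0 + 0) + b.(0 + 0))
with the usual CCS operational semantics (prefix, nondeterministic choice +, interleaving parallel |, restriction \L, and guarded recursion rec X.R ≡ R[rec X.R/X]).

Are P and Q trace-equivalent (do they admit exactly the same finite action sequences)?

Reachable graph of P (3 states):
  u0 = a.(0 + (c.(0 + 0) + b.(0 + 0))) has moves -a-> u1
  u1 = 0 + (c.(0 + 0) + b.(0 + 0)) has moves -b-> u2, -c-> u2
  u2 = 0 + 0 has moves stopped
Reachable graph of Q (3 states):
  v0 = a.(c.(0 + 0) + b.(0 + 0)) has moves -a-> v1
  v1 = c.(0 + 0) + b.(0 + 0) has moves -b-> v2, -c-> v2
  v2 = 0 + 0 has moves stopped
Bisimilarity quotient blocks:
  B0 = {u0, v0}
  B1 = {u1, v1}
  B2 = {u2, v2}
u0 ∈ B0, v0 ∈ B0 → same block
Bisimilar ⇒ trace-equivalent.

YES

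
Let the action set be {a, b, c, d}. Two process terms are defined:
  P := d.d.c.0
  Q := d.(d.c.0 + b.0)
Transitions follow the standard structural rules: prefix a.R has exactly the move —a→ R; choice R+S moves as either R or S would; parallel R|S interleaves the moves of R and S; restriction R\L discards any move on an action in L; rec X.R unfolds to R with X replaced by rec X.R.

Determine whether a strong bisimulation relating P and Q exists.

LTS(P): 4 reachable states
  p0 = d.d.c.0 has moves =d=> p1
  p1 = d.c.0 has moves =d=> p2
  p2 = c.0 has moves =c=> p3
  p3 = 0 has moves stopped
LTS(Q): 4 reachable states
  q0 = d.(d.c.0 + b.0) has moves =d=> q1
  q1 = d.c.0 + b.0 has moves =b=> q2, =d=> q3
  q2 = 0 has moves stopped
  q3 = c.0 has moves =c=> q2
Coarsest stable partition (strong bisimilarity classes):
  B0 = {p0}
  B1 = {p1}
  B2 = {p2, q3}
  B3 = {p3, q2}
  B4 = {q0}
  B5 = {q1}
p0 ∈ B0, q0 ∈ B4 → different blocks

NO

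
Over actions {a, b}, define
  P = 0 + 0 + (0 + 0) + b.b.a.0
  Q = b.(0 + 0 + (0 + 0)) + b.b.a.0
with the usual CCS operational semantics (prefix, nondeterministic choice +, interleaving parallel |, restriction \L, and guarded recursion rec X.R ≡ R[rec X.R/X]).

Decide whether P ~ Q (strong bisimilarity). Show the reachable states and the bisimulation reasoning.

not bisimilar

P's transition system — 4 states:
  p0 = 0 + 0 + (0 + 0) + b.b.a.0 ⊢ —b→ p1
  p1 = b.a.0 ⊢ —b→ p2
  p2 = a.0 ⊢ —a→ p3
  p3 = 0 ⊢ ∅
Q's transition system — 5 states:
  q0 = b.(0 + 0 + (0 + 0)) + b.b.a.0 ⊢ —b→ q1, —b→ q2
  q1 = 0 + 0 + (0 + 0) ⊢ ∅
  q2 = b.a.0 ⊢ —b→ q3
  q3 = a.0 ⊢ —a→ q4
  q4 = 0 ⊢ ∅
Bisimilarity quotient blocks:
  B0 = {p0}
  B1 = {p1, q2}
  B2 = {p2, q3}
  B3 = {p3, q1, q4}
  B4 = {q0}
p0 ∈ B0, q0 ∈ B4 → different blocks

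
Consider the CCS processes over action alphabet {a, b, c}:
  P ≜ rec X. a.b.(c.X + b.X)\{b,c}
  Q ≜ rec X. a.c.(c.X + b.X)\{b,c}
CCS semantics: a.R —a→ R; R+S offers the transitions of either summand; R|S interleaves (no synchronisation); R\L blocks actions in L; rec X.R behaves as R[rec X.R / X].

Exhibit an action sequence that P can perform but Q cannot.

ab

Reachable graph of P (3 states):
  p0 = rec X. a.b.(c.X + b.X)\{b,c} has moves ··a··> p1
  p1 = b.(c.(rec X. a.b.(c.X + b.X)\{b,c}) + b.(rec X. a.b.(c.X + b.X)\{b,c}))\{b,c} has moves ··b··> p2
  p2 = (c.(rec X. a.b.(c.X + b.X)\{b,c}) + b.(rec X. a.b.(c.X + b.X)\{b,c}))\{b,c} has moves deadlocked
Reachable graph of Q (3 states):
  q0 = rec X. a.c.(c.X + b.X)\{b,c} has moves ··a··> q1
  q1 = c.(c.(rec X. a.c.(c.X + b.X)\{b,c}) + b.(rec X. a.c.(c.X + b.X)\{b,c}))\{b,c} has moves ··c··> q2
  q2 = (c.(rec X. a.c.(c.X + b.X)\{b,c}) + b.(rec X. a.c.(c.X + b.X)\{b,c}))\{b,c} has moves deadlocked
Run σ = ⟨ab⟩ on P: start {p0}
  step 1 (a): {p1}
  step 2 (b): {p2}
  — P admits the full trace.
Run σ = ⟨ab⟩ on Q: start {q0}
  step 1 (a): {q1}
  step 2 (b): ∅  — Q cannot continue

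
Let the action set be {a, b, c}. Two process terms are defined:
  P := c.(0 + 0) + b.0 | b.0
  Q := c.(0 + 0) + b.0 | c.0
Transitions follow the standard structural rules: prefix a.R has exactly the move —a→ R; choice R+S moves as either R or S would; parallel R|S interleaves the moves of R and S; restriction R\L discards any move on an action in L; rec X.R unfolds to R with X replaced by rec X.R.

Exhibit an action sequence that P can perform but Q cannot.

bb

LTS(P): 5 reachable states
  p0 = c.(0 + 0) + b.0 | b.0 ⊢ =b=> p1, =b=> p2, =c=> p3
  p1 = 0 | b.0 ⊢ =b=> p4
  p2 = b.0 | 0 ⊢ =b=> p4
  p3 = 0 + 0 ⊢ ·
  p4 = 0 | 0 ⊢ ·
LTS(Q): 5 reachable states
  q0 = c.(0 + 0) + b.0 | c.0 ⊢ =b=> q1, =c=> q2, =c=> q3
  q1 = 0 | c.0 ⊢ =c=> q4
  q2 = 0 + 0 ⊢ ·
  q3 = b.0 | 0 ⊢ =b=> q4
  q4 = 0 | 0 ⊢ ·
Run σ = ⟨bb⟩ on P: start {p0}
  after b @ step 1: {p1, p2}
  after b @ step 2: {p4}
  ✓ P
Run σ = ⟨bb⟩ on Q: start {q0}
  after b @ step 1: {q1}
  after b @ step 2: no successor for Q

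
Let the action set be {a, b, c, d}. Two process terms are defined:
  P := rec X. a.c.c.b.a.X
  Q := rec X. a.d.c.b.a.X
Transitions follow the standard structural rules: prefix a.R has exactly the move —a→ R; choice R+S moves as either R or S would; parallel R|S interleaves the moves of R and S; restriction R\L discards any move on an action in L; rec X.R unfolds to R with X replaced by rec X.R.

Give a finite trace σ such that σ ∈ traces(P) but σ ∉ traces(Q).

ac

LTS(P): 5 reachable states
  u0 = rec X. a.c.c.b.a.X has moves -a-> u1
  u1 = c.c.b.a.(rec X. a.c.c.b.a.X) has moves -c-> u2
  u2 = c.b.a.(rec X. a.c.c.b.a.X) has moves -c-> u3
  u3 = b.a.(rec X. a.c.c.b.a.X) has moves -b-> u4
  u4 = a.(rec X. a.c.c.b.a.X) has moves -a-> u0
LTS(Q): 5 reachable states
  v0 = rec X. a.d.c.b.a.X has moves -a-> v1
  v1 = d.c.b.a.(rec X. a.d.c.b.a.X) has moves -d-> v2
  v2 = c.b.a.(rec X. a.d.c.b.a.X) has moves -c-> v3
  v3 = b.a.(rec X. a.d.c.b.a.X) has moves -b-> v4
  v4 = a.(rec X. a.d.c.b.a.X) has moves -a-> v0
Executing ac from P (initial set {u0}):
  [1] a ⇒ {u1}
  [2] c ⇒ {u2}
  P completes σ.
Executing ac from Q (initial set {v0}):
  [1] a ⇒ {v1}
  [2] c ⇒ ∅ (Q stuck)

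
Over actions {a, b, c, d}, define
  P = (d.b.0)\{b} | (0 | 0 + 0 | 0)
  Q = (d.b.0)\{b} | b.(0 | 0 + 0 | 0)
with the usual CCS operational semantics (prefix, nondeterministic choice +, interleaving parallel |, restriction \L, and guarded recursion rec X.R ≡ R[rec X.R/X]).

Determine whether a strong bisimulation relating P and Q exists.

not bisimilar

Reachable graph of P (2 states):
  u0 = (d.b.0)\{b} | (0 | 0 + 0 | 0) ⊢ -d-> u1
  u1 = (b.0)\{b} | (0 | 0 + 0 | 0) ⊢ ·
Reachable graph of Q (4 states):
  v0 = (d.b.0)\{b} | b.(0 | 0 + 0 | 0) ⊢ -b-> v1, -d-> v2
  v1 = (d.b.0)\{b} | (0 | 0 + 0 | 0) ⊢ -d-> v3
  v2 = (b.0)\{b} | b.(0 | 0 + 0 | 0) ⊢ -b-> v3
  v3 = (b.0)\{b} | (0 | 0 + 0 | 0) ⊢ ·
Coarsest stable partition (strong bisimilarity classes):
  B0 = {u0, v1}
  B1 = {u1, v3}
  B2 = {v0}
  B3 = {v2}
u0 ∈ B0, v0 ∈ B2 → different blocks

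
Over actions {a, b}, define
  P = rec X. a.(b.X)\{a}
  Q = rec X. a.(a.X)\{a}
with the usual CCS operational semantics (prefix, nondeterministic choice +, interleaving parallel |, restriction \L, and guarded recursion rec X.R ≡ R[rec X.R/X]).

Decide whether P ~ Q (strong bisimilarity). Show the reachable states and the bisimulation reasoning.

LTS(P): 3 reachable states
  m0 = rec X. a.(b.X)\{a} → ··a··> m1
  m1 = (b.(rec X. a.(b.X)\{a}))\{a} → ··b··> m2
  m2 = (rec X. a.(b.X)\{a})\{a} → ∅
LTS(Q): 2 reachable states
  n0 = rec X. a.(a.X)\{a} → ··a··> n1
  n1 = (a.(rec X. a.(a.X)\{a}))\{a} → ∅
Coarsest stable partition (strong bisimilarity classes):
  B0 = {m0}
  B1 = {m1}
  B2 = {m2, n1}
  B3 = {n0}
m0 ∈ B0, n0 ∈ B3 → different blocks

NO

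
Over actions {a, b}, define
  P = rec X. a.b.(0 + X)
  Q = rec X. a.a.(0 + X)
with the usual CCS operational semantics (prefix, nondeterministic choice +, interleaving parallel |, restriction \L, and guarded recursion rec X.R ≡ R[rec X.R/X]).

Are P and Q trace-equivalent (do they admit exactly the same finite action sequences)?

P's transition system — 3 states:
  p0 = rec X. a.b.(0 + X) ⊢ ··a··> p1
  p1 = b.(0 + (rec X. a.b.(0 + X))) ⊢ ··b··> p2
  p2 = 0 + (rec X. a.b.(0 + X)) ⊢ ··a··> p1
Q's transition system — 3 states:
  q0 = rec X. a.a.(0 + X) ⊢ ··a··> q1
  q1 = a.(0 + (rec X. a.a.(0 + X))) ⊢ ··a··> q2
  q2 = 0 + (rec X. a.a.(0 + X)) ⊢ ··a··> q1
Trace ⟨ab⟩ through P, begin at {p0}:
  [1] a ⇒ {p1}
  [2] b ⇒ {p2}
  P completes σ.
Trace ⟨ab⟩ through Q, begin at {q0}:
  [1] a ⇒ {q1}
  [2] b ⇒ no successor for Q

trace-distinct — witness ⟨ab⟩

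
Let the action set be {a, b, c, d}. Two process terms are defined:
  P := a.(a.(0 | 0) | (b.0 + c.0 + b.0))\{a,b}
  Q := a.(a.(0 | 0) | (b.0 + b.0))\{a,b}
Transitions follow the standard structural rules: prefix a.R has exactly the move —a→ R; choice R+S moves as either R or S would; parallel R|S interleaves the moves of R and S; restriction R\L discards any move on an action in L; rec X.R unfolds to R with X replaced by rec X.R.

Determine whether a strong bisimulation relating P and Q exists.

Reachable graph of P (3 states):
  u0 = a.(a.(0 | 0) | (b.0 + c.0 + b.0))\{a,b} :: -a-> u1
  u1 = (a.(0 | 0) | (b.0 + c.0 + b.0))\{a,b} :: -c-> u2
  u2 = (a.(0 | 0) | 0)\{a,b} :: deadlocked
Reachable graph of Q (2 states):
  v0 = a.(a.(0 | 0) | (b.0 + b.0))\{a,b} :: -a-> v1
  v1 = (a.(0 | 0) | (b.0 + b.0))\{a,b} :: deadlocked
Partition-refinement fixed point:
  B0 = {u0}
  B1 = {u1}
  B2 = {u2, v1}
  B3 = {v0}
u0 ∈ B0, v0 ∈ B3 → different blocks

P ≁ Q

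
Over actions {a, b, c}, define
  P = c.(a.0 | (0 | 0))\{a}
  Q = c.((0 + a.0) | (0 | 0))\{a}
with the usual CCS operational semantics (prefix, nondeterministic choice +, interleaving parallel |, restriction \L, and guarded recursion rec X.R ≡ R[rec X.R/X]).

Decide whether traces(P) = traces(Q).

traces(P) = traces(Q)

LTS(P): 2 reachable states
  m0 = c.(a.0 | (0 | 0))\{a} :: -c-> m1
  m1 = (a.0 | (0 | 0))\{a} :: (no moves)
LTS(Q): 2 reachable states
  n0 = c.((0 + a.0) | (0 | 0))\{a} :: -c-> n1
  n1 = ((0 + a.0) | (0 | 0))\{a} :: (no moves)
Partition-refinement fixed point:
  B0 = {m0, n0}
  B1 = {m1, n1}
m0 ∈ B0, n0 ∈ B0 → same block
Bisimilar ⇒ trace-equivalent.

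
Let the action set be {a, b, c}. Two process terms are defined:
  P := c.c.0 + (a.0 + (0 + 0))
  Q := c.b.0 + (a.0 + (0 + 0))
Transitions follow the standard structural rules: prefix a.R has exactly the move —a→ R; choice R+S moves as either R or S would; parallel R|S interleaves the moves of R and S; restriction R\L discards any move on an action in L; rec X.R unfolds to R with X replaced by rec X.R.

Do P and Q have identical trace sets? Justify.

P's transition system — 3 states:
  m0 = c.c.0 + (a.0 + (0 + 0)) :: --a--▸ m1, --c--▸ m2
  m1 = 0 :: (no moves)
  m2 = c.0 :: --c--▸ m1
Q's transition system — 3 states:
  n0 = c.b.0 + (a.0 + (0 + 0)) :: --a--▸ n1, --c--▸ n2
  n1 = 0 :: (no moves)
  n2 = b.0 :: --b--▸ n1
Run σ = ⟨cc⟩ on P: start {m0}
  step 1 (c): {m2}
  step 2 (c): {m1}
  P completes σ.
Run σ = ⟨cc⟩ on Q: start {n0}
  step 1 (c): {n2}
  step 2 (c): ∅  — Q cannot continue

NO — witness ⟨cc⟩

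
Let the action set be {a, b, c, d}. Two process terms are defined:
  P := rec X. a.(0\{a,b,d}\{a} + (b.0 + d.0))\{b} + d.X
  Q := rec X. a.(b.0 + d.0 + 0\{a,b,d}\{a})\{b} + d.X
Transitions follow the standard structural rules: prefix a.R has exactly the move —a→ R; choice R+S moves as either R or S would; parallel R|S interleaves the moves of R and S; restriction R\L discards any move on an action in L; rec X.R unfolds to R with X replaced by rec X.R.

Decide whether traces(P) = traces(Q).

traces(P) = traces(Q)

P's transition system — 3 states:
  p0 = rec X. a.(0\{a,b,d}\{a} + (b.0 + d.0))\{b} + d.X | --a--▸ p1, --d--▸ p0
  p1 = (0\{a,b,d}\{a} + (b.0 + d.0))\{b} | --d--▸ p2
  p2 = 0\{b} | deadlocked
Q's transition system — 3 states:
  q0 = rec X. a.(b.0 + d.0 + 0\{a,b,d}\{a})\{b} + d.X | --a--▸ q1, --d--▸ q0
  q1 = (b.0 + d.0 + 0\{a,b,d}\{a})\{b} | --d--▸ q2
  q2 = 0\{b} | deadlocked
Coarsest stable partition (strong bisimilarity classes):
  B0 = {p0, q0}
  B1 = {p1, q1}
  B2 = {p2, q2}
p0 ∈ B0, q0 ∈ B0 → same block
Bisimilar ⇒ trace-equivalent.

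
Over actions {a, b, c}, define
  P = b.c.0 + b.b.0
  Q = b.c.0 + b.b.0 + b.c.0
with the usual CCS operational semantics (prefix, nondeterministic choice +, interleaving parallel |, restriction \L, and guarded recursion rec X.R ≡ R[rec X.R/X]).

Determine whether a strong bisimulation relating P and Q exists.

LTS(P): 4 reachable states
  s0 = b.c.0 + b.b.0 :: --b--▸ s1, --b--▸ s2
  s1 = b.0 :: --b--▸ s3
  s2 = c.0 :: --c--▸ s3
  s3 = 0 :: ·
LTS(Q): 4 reachable states
  t0 = b.c.0 + b.b.0 + b.c.0 :: --b--▸ t1, --b--▸ t2
  t1 = b.0 :: --b--▸ t3
  t2 = c.0 :: --c--▸ t3
  t3 = 0 :: ·
Partition-refinement fixed point:
  B0 = {s0, t0}
  B1 = {s2, t2}
  B2 = {s3, t3}
  B3 = {s1, t1}
s0 ∈ B0, t0 ∈ B0 → same block

bisimilar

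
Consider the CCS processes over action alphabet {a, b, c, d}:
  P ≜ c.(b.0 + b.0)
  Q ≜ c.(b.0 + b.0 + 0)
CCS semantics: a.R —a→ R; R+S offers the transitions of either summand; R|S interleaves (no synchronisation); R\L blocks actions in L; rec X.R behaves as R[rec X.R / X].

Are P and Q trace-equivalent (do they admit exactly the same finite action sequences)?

Reachable graph of P (3 states):
  m0 = c.(b.0 + b.0) | --c--▸ m1
  m1 = b.0 + b.0 | --b--▸ m2
  m2 = 0 | ·
Reachable graph of Q (3 states):
  n0 = c.(b.0 + b.0 + 0) | --c--▸ n1
  n1 = b.0 + b.0 + 0 | --b--▸ n2
  n2 = 0 | ·
Bisimilarity quotient blocks:
  B0 = {m0, n0}
  B1 = {m1, n1}
  B2 = {m2, n2}
m0 ∈ B0, n0 ∈ B0 → same block
Bisimilar ⇒ trace-equivalent.

trace-equivalent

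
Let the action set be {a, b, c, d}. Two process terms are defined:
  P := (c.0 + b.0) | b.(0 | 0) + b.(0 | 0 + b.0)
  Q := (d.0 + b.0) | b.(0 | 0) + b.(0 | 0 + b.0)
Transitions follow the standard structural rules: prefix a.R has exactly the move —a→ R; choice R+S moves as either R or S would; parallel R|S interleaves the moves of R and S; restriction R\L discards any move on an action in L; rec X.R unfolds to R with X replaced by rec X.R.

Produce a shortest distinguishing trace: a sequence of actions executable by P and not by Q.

LTS(P): 6 reachable states
  u0 = (c.0 + b.0) | b.(0 | 0) + b.(0 | 0 + b.0) → -b-> u1, -b-> u2, -b-> u3, -c-> u3
  u1 = (c.0 + b.0) | (0 | 0) → -b-> u4, -c-> u4
  u2 = 0 | 0 + b.0 → -b-> u5
  u3 = 0 | b.(0 | 0) → -b-> u4
  u4 = 0 | (0 | 0) → ·
  u5 = 0 → ·
LTS(Q): 6 reachable states
  v0 = (d.0 + b.0) | b.(0 | 0) + b.(0 | 0 + b.0) → -b-> v1, -b-> v2, -b-> v3, -d-> v3
  v1 = (d.0 + b.0) | (0 | 0) → -b-> v4, -d-> v4
  v2 = 0 | 0 + b.0 → -b-> v5
  v3 = 0 | b.(0 | 0) → -b-> v4
  v4 = 0 | (0 | 0) → ·
  v5 = 0 → ·
Executing c from P (initial set {u0}):
  step 1 (c): {u3}
  ✓ P
Executing c from Q (initial set {v0}):
  step 1 (c): no successor for Q

c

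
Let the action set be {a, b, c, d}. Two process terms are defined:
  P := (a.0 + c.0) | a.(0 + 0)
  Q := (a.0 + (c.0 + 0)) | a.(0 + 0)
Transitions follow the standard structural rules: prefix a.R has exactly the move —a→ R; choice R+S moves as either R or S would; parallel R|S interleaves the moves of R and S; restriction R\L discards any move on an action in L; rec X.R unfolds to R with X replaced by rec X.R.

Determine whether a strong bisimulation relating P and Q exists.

P's transition system — 4 states:
  s0 = (a.0 + c.0) | a.(0 + 0) has moves =a=> s1, =a=> s2, =c=> s2
  s1 = (a.0 + c.0) | (0 + 0) has moves =a=> s3, =c=> s3
  s2 = 0 | a.(0 + 0) has moves =a=> s3
  s3 = 0 | (0 + 0) has moves deadlocked
Q's transition system — 4 states:
  t0 = (a.0 + (c.0 + 0)) | a.(0 + 0) has moves =a=> t1, =a=> t2, =c=> t2
  t1 = (a.0 + (c.0 + 0)) | (0 + 0) has moves =a=> t3, =c=> t3
  t2 = 0 | a.(0 + 0) has moves =a=> t3
  t3 = 0 | (0 + 0) has moves deadlocked
Coarsest stable partition (strong bisimilarity classes):
  B0 = {s0, t0}
  B1 = {s1, t1}
  B2 = {s3, t3}
  B3 = {s2, t2}
s0 ∈ B0, t0 ∈ B0 → same block

YES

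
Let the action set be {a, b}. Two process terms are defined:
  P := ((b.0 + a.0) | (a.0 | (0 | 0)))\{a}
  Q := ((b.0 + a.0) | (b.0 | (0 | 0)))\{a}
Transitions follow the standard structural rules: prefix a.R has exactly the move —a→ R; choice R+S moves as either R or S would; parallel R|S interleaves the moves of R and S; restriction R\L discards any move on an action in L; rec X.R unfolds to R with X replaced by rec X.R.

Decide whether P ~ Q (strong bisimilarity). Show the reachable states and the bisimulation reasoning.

P's transition system — 2 states:
  m0 = ((b.0 + a.0) | (a.0 | (0 | 0)))\{a} has moves --b--▸ m1
  m1 = (0 | (a.0 | (0 | 0)))\{a} has moves stopped
Q's transition system — 4 states:
  n0 = ((b.0 + a.0) | (b.0 | (0 | 0)))\{a} has moves --b--▸ n1, --b--▸ n2
  n1 = ((b.0 + a.0) | (0 | (0 | 0)))\{a} has moves --b--▸ n3
  n2 = (0 | (b.0 | (0 | 0)))\{a} has moves --b--▸ n3
  n3 = (0 | (0 | (0 | 0)))\{a} has moves stopped
Coarsest stable partition (strong bisimilarity classes):
  B0 = {m0, n1, n2}
  B1 = {m1, n3}
  B2 = {n0}
m0 ∈ B0, n0 ∈ B2 → different blocks

not bisimilar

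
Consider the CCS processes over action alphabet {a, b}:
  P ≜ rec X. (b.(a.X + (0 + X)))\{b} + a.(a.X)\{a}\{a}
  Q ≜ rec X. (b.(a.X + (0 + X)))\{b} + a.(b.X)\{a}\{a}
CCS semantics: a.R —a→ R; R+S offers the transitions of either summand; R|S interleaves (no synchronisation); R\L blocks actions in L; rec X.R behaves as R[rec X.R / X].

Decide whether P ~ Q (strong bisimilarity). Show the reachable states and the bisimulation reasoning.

LTS(P): 2 reachable states
  m0 = rec X. (b.(a.X + (0 + X)))\{b} + a.(a.X)\{a}\{a} | ··a··> m1
  m1 = (a.(rec X. (b.(a.X + (0 + X)))\{b} + a.(a.X)\{a}\{a}))\{a}\{a} | deadlocked
LTS(Q): 3 reachable states
  n0 = rec X. (b.(a.X + (0 + X)))\{b} + a.(b.X)\{a}\{a} | ··a··> n1
  n1 = (b.(rec X. (b.(a.X + (0 + X)))\{b} + a.(b.X)\{a}\{a}))\{a}\{a} | ··b··> n2
  n2 = (rec X. (b.(a.X + (0 + X)))\{b} + a.(b.X)\{a}\{a})\{a}\{a} | deadlocked
Bisimilarity quotient blocks:
  B0 = {m0}
  B1 = {m1, n2}
  B2 = {n0}
  B3 = {n1}
m0 ∈ B0, n0 ∈ B2 → different blocks

P ≁ Q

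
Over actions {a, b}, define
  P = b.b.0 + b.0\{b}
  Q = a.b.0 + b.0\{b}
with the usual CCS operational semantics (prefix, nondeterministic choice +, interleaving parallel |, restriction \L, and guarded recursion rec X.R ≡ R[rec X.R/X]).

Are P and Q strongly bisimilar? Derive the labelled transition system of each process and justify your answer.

P's transition system — 4 states:
  m0 = b.b.0 + b.0\{b} ⊢ —b→ m1, —b→ m2
  m1 = 0\{b} ⊢ stopped
  m2 = b.0 ⊢ —b→ m3
  m3 = 0 ⊢ stopped
Q's transition system — 4 states:
  n0 = a.b.0 + b.0\{b} ⊢ —a→ n1, —b→ n2
  n1 = b.0 ⊢ —b→ n3
  n2 = 0\{b} ⊢ stopped
  n3 = 0 ⊢ stopped
Coarsest stable partition (strong bisimilarity classes):
  B0 = {m0}
  B1 = {m1, m3, n2, n3}
  B2 = {m2, n1}
  B3 = {n0}
m0 ∈ B0, n0 ∈ B3 → different blocks

not bisimilar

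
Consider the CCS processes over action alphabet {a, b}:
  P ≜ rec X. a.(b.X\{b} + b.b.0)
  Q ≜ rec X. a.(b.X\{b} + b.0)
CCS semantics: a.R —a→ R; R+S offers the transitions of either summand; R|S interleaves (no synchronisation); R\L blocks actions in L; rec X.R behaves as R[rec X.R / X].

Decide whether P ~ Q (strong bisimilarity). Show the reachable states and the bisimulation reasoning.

Reachable graph of P (6 states):
  p0 = rec X. a.(b.X\{b} + b.b.0) :: =a=> p1
  p1 = b.(rec X. a.(b.X\{b} + b.b.0))\{b} + b.b.0 :: =b=> p2, =b=> p3
  p2 = (rec X. a.(b.X\{b} + b.b.0))\{b} :: =a=> p4
  p3 = b.0 :: =b=> p5
  p4 = (b.(rec X. a.(b.X\{b} + b.b.0))\{b} + b.b.0)\{b} :: deadlocked
  p5 = 0 :: deadlocked
Reachable graph of Q (5 states):
  q0 = rec X. a.(b.X\{b} + b.0) :: =a=> q1
  q1 = b.(rec X. a.(b.X\{b} + b.0))\{b} + b.0 :: =b=> q2, =b=> q3
  q2 = (rec X. a.(b.X\{b} + b.0))\{b} :: =a=> q4
  q3 = 0 :: deadlocked
  q4 = (b.(rec X. a.(b.X\{b} + b.0))\{b} + b.0)\{b} :: deadlocked
Coarsest stable partition (strong bisimilarity classes):
  B0 = {p0}
  B1 = {p1}
  B2 = {p3}
  B3 = {p4, p5, q3, q4}
  B4 = {p2, q2}
  B5 = {q0}
  B6 = {q1}
p0 ∈ B0, q0 ∈ B5 → different blocks

NO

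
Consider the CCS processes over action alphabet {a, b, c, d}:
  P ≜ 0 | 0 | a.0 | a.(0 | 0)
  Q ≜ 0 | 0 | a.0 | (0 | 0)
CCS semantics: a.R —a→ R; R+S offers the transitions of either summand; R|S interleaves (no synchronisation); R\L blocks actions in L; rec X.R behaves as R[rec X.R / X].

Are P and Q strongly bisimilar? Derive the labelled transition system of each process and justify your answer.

not bisimilar

Reachable graph of P (4 states):
  u0 = 0 | 0 | a.0 | a.(0 | 0) → --a--▸ u1, --a--▸ u2
  u1 = 0 | 0 | 0 | a.(0 | 0) → --a--▸ u3
  u2 = 0 | 0 | a.0 | (0 | 0) → --a--▸ u3
  u3 = 0 | 0 | 0 | (0 | 0) → ·
Reachable graph of Q (2 states):
  v0 = 0 | 0 | a.0 | (0 | 0) → --a--▸ v1
  v1 = 0 | 0 | 0 | (0 | 0) → ·
Partition-refinement fixed point:
  B0 = {u0}
  B1 = {u1, u2, v0}
  B2 = {u3, v1}
u0 ∈ B0, v0 ∈ B1 → different blocks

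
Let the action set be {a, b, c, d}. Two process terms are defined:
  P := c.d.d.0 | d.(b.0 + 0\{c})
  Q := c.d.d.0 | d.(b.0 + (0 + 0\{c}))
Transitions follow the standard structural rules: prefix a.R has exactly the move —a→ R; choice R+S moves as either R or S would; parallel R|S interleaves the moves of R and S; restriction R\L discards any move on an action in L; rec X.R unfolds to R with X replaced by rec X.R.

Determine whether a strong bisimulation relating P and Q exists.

bisimilar

Reachable graph of P (12 states):
  u0 = c.d.d.0 | d.(b.0 + 0\{c}) has moves ··c··> u1, ··d··> u2
  u1 = d.d.0 | d.(b.0 + 0\{c}) has moves ··d··> u3, ··d··> u4
  u2 = c.d.d.0 | (b.0 + 0\{c}) has moves ··b··> u5, ··c··> u4
  u3 = d.0 | d.(b.0 + 0\{c}) has moves ··d··> u6, ··d··> u7
  u4 = d.d.0 | (b.0 + 0\{c}) has moves ··b··> u8, ··d··> u7
  u5 = c.d.d.0 | 0 has moves ··c··> u8
  u6 = 0 | d.(b.0 + 0\{c}) has moves ··d··> u9
  u7 = d.0 | (b.0 + 0\{c}) has moves ··b··> u10, ··d··> u9
  u8 = d.d.0 | 0 has moves ··d··> u10
  u9 = 0 | (b.0 + 0\{c}) has moves ··b··> u11
  u10 = d.0 | 0 has moves ··d··> u11
  u11 = 0 | 0 has moves deadlocked
Reachable graph of Q (12 states):
  v0 = c.d.d.0 | d.(b.0 + (0 + 0\{c})) has moves ··c··> v1, ··d··> v2
  v1 = d.d.0 | d.(b.0 + (0 + 0\{c})) has moves ··d··> v3, ··d··> v4
  v2 = c.d.d.0 | (b.0 + (0 + 0\{c})) has moves ··b··> v5, ··c··> v4
  v3 = d.0 | d.(b.0 + (0 + 0\{c})) has moves ··d··> v6, ··d··> v7
  v4 = d.d.0 | (b.0 + (0 + 0\{c})) has moves ··b··> v8, ··d··> v7
  v5 = c.d.d.0 | 0 has moves ··c··> v8
  v6 = 0 | d.(b.0 + (0 + 0\{c})) has moves ··d··> v9
  v7 = d.0 | (b.0 + (0 + 0\{c})) has moves ··b··> v10, ··d··> v9
  v8 = d.d.0 | 0 has moves ··d··> v10
  v9 = 0 | (b.0 + (0 + 0\{c})) has moves ··b··> v11
  v10 = d.0 | 0 has moves ··d··> v11
  v11 = 0 | 0 has moves deadlocked
Partition-refinement fixed point:
  B0 = {u0, v0}
  B1 = {u2, v2}
  B2 = {u5, v5}
  B3 = {u8, v8}
  B4 = {u10, v10}
  B5 = {u11, v11}
  B6 = {u4, v4}
  B7 = {u7, v7}
  B8 = {u9, v9}
  B9 = {u1, v1}
  B10 = {u3, v3}
  B11 = {u6, v6}
u0 ∈ B0, v0 ∈ B0 → same block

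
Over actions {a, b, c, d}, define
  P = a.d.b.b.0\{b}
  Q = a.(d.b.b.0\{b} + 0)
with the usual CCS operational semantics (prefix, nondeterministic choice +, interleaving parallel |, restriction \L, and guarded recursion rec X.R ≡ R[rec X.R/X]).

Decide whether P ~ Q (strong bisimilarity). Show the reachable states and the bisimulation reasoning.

P's transition system — 5 states:
  u0 = a.d.b.b.0\{b} | =a=> u1
  u1 = d.b.b.0\{b} | =d=> u2
  u2 = b.b.0\{b} | =b=> u3
  u3 = b.0\{b} | =b=> u4
  u4 = 0\{b} | (no moves)
Q's transition system — 5 states:
  v0 = a.(d.b.b.0\{b} + 0) | =a=> v1
  v1 = d.b.b.0\{b} + 0 | =d=> v2
  v2 = b.b.0\{b} | =b=> v3
  v3 = b.0\{b} | =b=> v4
  v4 = 0\{b} | (no moves)
Coarsest stable partition (strong bisimilarity classes):
  B0 = {u0, v0}
  B1 = {u1, v1}
  B2 = {u2, v2}
  B3 = {u3, v3}
  B4 = {u4, v4}
u0 ∈ B0, v0 ∈ B0 → same block

bisimilar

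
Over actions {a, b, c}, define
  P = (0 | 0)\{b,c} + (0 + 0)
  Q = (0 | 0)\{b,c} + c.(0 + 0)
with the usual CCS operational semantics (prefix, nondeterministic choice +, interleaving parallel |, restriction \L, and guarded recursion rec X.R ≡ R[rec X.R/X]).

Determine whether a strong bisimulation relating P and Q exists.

NO

P's transition system — 1 states:
  m0 = (0 | 0)\{b,c} + (0 + 0) | ∅
Q's transition system — 2 states:
  n0 = (0 | 0)\{b,c} + c.(0 + 0) | -c-> n1
  n1 = 0 + 0 | ∅
Coarsest stable partition (strong bisimilarity classes):
  B0 = {m0, n1}
  B1 = {n0}
m0 ∈ B0, n0 ∈ B1 → different blocks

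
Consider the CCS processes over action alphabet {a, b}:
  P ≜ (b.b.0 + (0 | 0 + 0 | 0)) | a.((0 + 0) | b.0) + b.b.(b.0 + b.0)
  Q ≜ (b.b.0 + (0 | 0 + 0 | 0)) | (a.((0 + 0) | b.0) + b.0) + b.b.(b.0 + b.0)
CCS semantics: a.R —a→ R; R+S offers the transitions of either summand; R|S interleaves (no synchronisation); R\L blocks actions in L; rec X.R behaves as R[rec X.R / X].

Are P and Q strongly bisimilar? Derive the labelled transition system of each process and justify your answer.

NO

P's transition system — 12 states:
  p0 = (b.b.0 + (0 | 0 + 0 | 0)) | a.((0 + 0) | b.0) + b.b.(b.0 + b.0) has moves =a=> p1, =b=> p2, =b=> p3
  p1 = (b.b.0 + (0 | 0 + 0 | 0)) | ((0 + 0) | b.0) has moves =b=> p4, =b=> p5
  p2 = b.(b.0 + b.0) has moves =b=> p6
  p3 = b.0 | a.((0 + 0) | b.0) has moves =a=> p5, =b=> p7
  p4 = (b.b.0 + (0 | 0 + 0 | 0)) | ((0 + 0) | 0) has moves =b=> p8
  p5 = b.0 | ((0 + 0) | b.0) has moves =b=> p8, =b=> p9
  p6 = b.0 + b.0 has moves =b=> p10
  p7 = 0 | a.((0 + 0) | b.0) has moves =a=> p9
  p8 = b.0 | ((0 + 0) | 0) has moves =b=> p11
  p9 = 0 | ((0 + 0) | b.0) has moves =b=> p11
  p10 = 0 has moves ∅
  p11 = 0 | ((0 + 0) | 0) has moves ∅
Q's transition system — 15 states:
  q0 = (b.b.0 + (0 | 0 + 0 | 0)) | (a.((0 + 0) | b.0) + b.0) + b.b.(b.0 + b.0) has moves =a=> q1, =b=> q2, =b=> q3, =b=> q4
  q1 = (b.b.0 + (0 | 0 + 0 | 0)) | ((0 + 0) | b.0) has moves =b=> q5, =b=> q6
  q2 = (b.b.0 + (0 | 0 + 0 | 0)) | 0 has moves =b=> q7
  q3 = b.(b.0 + b.0) has moves =b=> q8
  q4 = b.0 | (a.((0 + 0) | b.0) + b.0) has moves =a=> q6, =b=> q7, =b=> q9
  q5 = (b.b.0 + (0 | 0 + 0 | 0)) | ((0 + 0) | 0) has moves =b=> q10
  q6 = b.0 | ((0 + 0) | b.0) has moves =b=> q10, =b=> q11
  q7 = b.0 | 0 has moves =b=> q12
  q8 = b.0 + b.0 has moves =b=> q13
  q9 = 0 | (a.((0 + 0) | b.0) + b.0) has moves =a=> q11, =b=> q12
  q10 = b.0 | ((0 + 0) | 0) has moves =b=> q14
  q11 = 0 | ((0 + 0) | b.0) has moves =b=> q14
  q12 = 0 | 0 has moves ∅
  q13 = 0 has moves ∅
  q14 = 0 | ((0 + 0) | 0) has moves ∅
Coarsest stable partition (strong bisimilarity classes):
  B0 = {p0}
  B1 = {p2, p4, p5, q2, q3, q5, q6}
  B2 = {p6, p8, p9, q10, q11, q7, q8}
  B3 = {p10, p11, q12, q13, q14}
  B4 = {p3}
  B5 = {p7}
  B6 = {p1, q1}
  B7 = {q0}
  B8 = {q4}
  B9 = {q9}
p0 ∈ B0, q0 ∈ B7 → different blocks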